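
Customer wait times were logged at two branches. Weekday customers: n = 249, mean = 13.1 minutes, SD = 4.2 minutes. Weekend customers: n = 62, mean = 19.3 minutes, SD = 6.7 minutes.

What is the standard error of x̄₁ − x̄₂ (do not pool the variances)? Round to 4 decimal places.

0.8916

Standard errors of each mean: 4.2/√249 = 0.2662 and 6.7/√62 = 0.8509.
SE(x̄₁ − x̄₂) = √(0.2662² + 0.8509²) = 0.8916 for independent samples with unequal variances.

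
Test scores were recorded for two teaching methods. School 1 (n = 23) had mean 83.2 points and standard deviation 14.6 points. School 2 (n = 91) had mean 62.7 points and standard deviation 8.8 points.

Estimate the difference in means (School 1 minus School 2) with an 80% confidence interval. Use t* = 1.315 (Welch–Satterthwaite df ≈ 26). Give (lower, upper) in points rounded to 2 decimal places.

(16.32, 24.68)

Standard errors of each mean: 14.6/√23 = 3.0443 and 8.8/√91 = 0.9225.
SE(x̄₁ − x̄₂) = √(3.0443² + 0.9225²) = 3.1810 for independent samples with unequal variances.
With t* = 1.315, the margin is 1.315 × 3.1810 = 4.1830.
x̄₁ − x̄₂ = 83.2 − 62.7 = 20.5000; the interval is 20.5000 ± 4.1830 = (16.32, 24.68).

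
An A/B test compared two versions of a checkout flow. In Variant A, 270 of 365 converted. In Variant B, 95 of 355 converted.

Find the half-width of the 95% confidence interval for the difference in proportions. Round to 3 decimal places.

0.064

p̂₁ = 270/365 = 0.7397 and p̂₂ = 95/355 = 0.2676.
SE₁ = √(p̂₁(1−p̂₁)/n₁) = √(0.7397·0.2603/365) = 0.02297; SE₂ = √(0.2676·0.7324/355) = 0.02350.
Independent samples: SE of the difference = √(SE₁² + SE₂²) = √(0.0005276209 + 0.00055225) = 0.03286.
z* for 95% confidence is 1.960, so the margin of error is 1.960 × 0.03286 = 0.06441.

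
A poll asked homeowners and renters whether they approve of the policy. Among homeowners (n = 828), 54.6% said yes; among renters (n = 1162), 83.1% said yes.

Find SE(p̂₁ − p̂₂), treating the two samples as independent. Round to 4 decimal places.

The two standard errors are √(0.5460×0.4540/828) = 0.01730 and √(0.8310×0.1690/1162) = 0.01099.
Because the samples are independent, SE_diff = √(0.01730² + 0.01099²) = 0.02050.

0.0205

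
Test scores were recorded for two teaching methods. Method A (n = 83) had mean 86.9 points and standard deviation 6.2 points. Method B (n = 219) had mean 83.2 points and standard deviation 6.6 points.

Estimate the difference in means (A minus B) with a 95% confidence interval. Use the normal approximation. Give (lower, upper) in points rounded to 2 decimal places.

Standard errors of each mean: 6.2/√83 = 0.6805 and 6.6/√219 = 0.4460.
SE(x̄₁ − x̄₂) = √(0.6805² + 0.4460²) = 0.8136 for independent samples with unequal variances.
With z* = 1.960, the margin is 1.960 × 0.8136 = 1.5947.
x̄₁ − x̄₂ = 86.9 − 83.2 = 3.7000; the interval is 3.7000 ± 1.5947 = (2.11, 5.29).

(2.11, 5.29)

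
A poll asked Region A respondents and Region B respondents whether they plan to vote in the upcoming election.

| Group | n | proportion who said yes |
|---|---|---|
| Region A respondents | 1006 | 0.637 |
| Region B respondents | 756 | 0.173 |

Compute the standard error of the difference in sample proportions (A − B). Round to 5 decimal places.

Each SE is √(p̂(1−p̂)/n): √(0.6370·0.3630/1006) = 0.01516 and √(0.1730·0.8270/756) = 0.01376.
SE(p̂₁ − p̂₂) = √(SE₁² + SE₂²) = √(0.0002298256 + 0.0001893376) = 0.02047, since the two samples are independent.

0.02047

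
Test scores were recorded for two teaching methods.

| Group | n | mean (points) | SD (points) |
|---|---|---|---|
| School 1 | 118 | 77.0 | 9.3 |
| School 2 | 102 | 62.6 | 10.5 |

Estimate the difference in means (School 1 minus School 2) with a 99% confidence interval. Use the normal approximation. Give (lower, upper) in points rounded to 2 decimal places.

SE₁ = s₁/√n₁ = 9.3/√118 = 0.8561; SE₂ = 10.5/√102 = 1.0397.
Independent samples, unequal variances: SE_diff = √(SE₁² + SE₂²) = √(0.73290721 + 1.08097609) = 1.3468.
z* = 2.576, so margin of error = 2.576 × 1.3468 = 3.4694.
Difference in means = 77.0 − 62.6 = 14.4000.
14.4000 ± 3.4694 → (10.93, 17.87).

(10.93, 17.87)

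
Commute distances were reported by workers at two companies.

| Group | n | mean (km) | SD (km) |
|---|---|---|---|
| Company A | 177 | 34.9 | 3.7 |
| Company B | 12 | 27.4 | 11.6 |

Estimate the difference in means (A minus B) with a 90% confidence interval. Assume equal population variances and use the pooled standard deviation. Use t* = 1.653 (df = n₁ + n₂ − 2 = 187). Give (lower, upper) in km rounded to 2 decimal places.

(5.25, 9.75)

s_p = √[((n₁−1)s₁² + (n₂−1)s₂²)/(n₁+n₂−2)] = √[(176·3.7² + 11·11.6²)/187] = 4.5607.
SE = 4.5607·√(1/177 + 1/12) = 1.3605.
With t* = 1.653, margin = 1.653 × 1.3605 = 2.2489.
x̄₁ − x̄₂ = 34.9 − 27.4 = 7.5000; interval 7.5000 ± 2.2489 = (5.25, 9.75).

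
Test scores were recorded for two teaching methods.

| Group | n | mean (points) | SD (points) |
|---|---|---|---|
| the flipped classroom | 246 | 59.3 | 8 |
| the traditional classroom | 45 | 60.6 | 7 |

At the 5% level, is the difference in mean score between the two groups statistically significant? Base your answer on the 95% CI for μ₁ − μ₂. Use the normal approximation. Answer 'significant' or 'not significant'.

SE₁ = s₁/√n₁ = 8/√246 = 0.5101; SE₂ = 7/√45 = 1.0435.
Independent samples, unequal variances: SE_diff = √(SE₁² + SE₂²) = √(0.26020201 + 1.08889225) = 1.1615.
z* = 1.960, so margin of error = 1.960 × 1.1615 = 2.2765.
Difference in means = 59.3 − 60.6 = -1.3000.
-1.3000 ± 2.2765 → (-3.5765, 0.9765).
The interval (-3.5765, 0.9765) contains 0, so the difference is not significant.

not significant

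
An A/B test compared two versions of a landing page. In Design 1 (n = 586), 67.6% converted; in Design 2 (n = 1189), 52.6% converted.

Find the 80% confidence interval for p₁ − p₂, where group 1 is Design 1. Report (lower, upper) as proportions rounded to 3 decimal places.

Each SE is √(p̂(1−p̂)/n): √(0.6760·0.3240/586) = 0.01933 and √(0.5260·0.4740/1189) = 0.01448.
SE(p̂₁ − p̂₂) = √(SE₁² + SE₂²) = √(0.0003736489 + 0.0002096704) = 0.02415, since the two samples are independent.
At 80% confidence z* = 1.282; margin = 1.282 × 0.02415 = 0.03096.
The difference is 0.6760 − 0.5260 = 0.1500, so the interval is 0.1500 ± 0.03096 = (0.119, 0.181).

(0.119, 0.181)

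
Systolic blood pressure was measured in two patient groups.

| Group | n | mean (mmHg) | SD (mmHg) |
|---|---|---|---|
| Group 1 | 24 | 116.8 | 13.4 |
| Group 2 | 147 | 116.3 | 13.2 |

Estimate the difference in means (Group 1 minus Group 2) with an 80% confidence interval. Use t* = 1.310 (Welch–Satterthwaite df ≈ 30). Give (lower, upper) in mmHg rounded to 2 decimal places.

Standard errors of each mean: 13.4/√24 = 2.7353 and 13.2/√147 = 1.0887.
SE(x̄₁ − x̄₂) = √(2.7353² + 1.0887²) = 2.9440 for independent samples with unequal variances.
With t* = 1.310, the margin is 1.310 × 2.9440 = 3.8566.
x̄₁ − x̄₂ = 116.8 − 116.3 = 0.5000; the interval is 0.5000 ± 3.8566 = (-3.36, 4.36).

(-3.36, 4.36)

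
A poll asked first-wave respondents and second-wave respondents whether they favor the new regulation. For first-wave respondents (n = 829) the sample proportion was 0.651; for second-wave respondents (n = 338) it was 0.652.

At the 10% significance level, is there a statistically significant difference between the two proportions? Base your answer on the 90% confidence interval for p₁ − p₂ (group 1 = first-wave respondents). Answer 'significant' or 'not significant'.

not significant

The two standard errors are √(0.6510×0.3490/829) = 0.01655 and √(0.6520×0.3480/338) = 0.02591.
Because the samples are independent, SE_diff = √(0.01655² + 0.02591²) = 0.03074.
Using z* = 1.645 for 90%, ME = 1.645 × 0.03074 = 0.05057.
p̂₁ − p̂₂ = -0.0010; interval -0.0010 ± 0.05057 gives (-0.05157, 0.04957).
The interval (-0.05157, 0.04957) contains 0, so the difference is not significant.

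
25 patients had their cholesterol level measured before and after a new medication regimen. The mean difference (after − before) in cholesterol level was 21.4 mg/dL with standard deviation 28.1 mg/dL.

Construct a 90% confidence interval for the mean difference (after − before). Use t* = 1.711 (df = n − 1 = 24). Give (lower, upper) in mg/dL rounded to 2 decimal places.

This is a matched-pairs design, so SE = s_d/√n = 28.1/√25 = 5.6200.
Margin = 1.711 × 5.6200 = 9.6158; the interval is 21.4 ± 9.6158 = (11.78, 31.02).

(11.78, 31.02)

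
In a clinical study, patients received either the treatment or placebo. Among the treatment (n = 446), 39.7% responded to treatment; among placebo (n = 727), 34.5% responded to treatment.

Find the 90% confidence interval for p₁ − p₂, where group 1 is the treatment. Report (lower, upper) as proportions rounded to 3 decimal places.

The two standard errors are √(0.3970×0.6030/446) = 0.02317 and √(0.3450×0.6550/727) = 0.01763.
Because the samples are independent, SE_diff = √(0.02317² + 0.01763²) = 0.02911.
Using z* = 1.645 for 90%, ME = 1.645 × 0.02911 = 0.04789.
p̂₁ − p̂₂ = 0.0520; interval 0.0520 ± 0.04789 gives (0.004, 0.100).

(0.004, 0.100)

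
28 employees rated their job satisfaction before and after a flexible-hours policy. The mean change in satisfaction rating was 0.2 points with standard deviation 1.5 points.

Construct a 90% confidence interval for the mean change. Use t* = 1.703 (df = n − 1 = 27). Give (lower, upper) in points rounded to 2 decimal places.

(-0.28, 0.68)

Paired design: SE = s_d/√n = 1.5/√28 = 0.2835.
t* = 1.703; margin of error = 1.703 × 0.2835 = 0.4828.
0.2 ± 0.4828 → (-0.28, 0.68).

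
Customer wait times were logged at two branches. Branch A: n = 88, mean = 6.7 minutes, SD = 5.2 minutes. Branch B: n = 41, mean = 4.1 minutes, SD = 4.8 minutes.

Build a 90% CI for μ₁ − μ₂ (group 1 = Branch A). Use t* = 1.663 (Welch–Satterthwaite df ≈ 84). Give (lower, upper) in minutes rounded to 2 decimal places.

Standard errors of each mean: 5.2/√88 = 0.5543 and 4.8/√41 = 0.7496.
SE(x̄₁ − x̄₂) = √(0.5543² + 0.7496²) = 0.9323 for independent samples with unequal variances.
With t* = 1.663, the margin is 1.663 × 0.9323 = 1.5504.
x̄₁ − x̄₂ = 6.7 − 4.1 = 2.6000; the interval is 2.6000 ± 1.5504 = (1.05, 4.15).

(1.05, 4.15)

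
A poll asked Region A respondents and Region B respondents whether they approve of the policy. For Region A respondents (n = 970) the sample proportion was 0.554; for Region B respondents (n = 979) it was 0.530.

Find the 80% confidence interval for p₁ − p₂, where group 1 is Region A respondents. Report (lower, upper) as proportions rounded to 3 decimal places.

Each SE is √(p̂(1−p̂)/n): √(0.5540·0.4460/970) = 0.01596 and √(0.5300·0.4700/979) = 0.01595.
SE(p̂₁ − p̂₂) = √(SE₁² + SE₂²) = √(0.0002547216 + 0.0002544025) = 0.02256, since the two samples are independent.
At 80% confidence z* = 1.282; margin = 1.282 × 0.02256 = 0.02892.
The difference is 0.5540 − 0.5300 = 0.0240, so the interval is 0.0240 ± 0.02892 = (-0.005, 0.053).

(-0.005, 0.053)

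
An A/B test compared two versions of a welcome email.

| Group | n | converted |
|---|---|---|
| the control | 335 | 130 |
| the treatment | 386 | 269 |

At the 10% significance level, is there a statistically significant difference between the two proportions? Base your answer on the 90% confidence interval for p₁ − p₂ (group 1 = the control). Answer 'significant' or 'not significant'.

First, p̂₁ = 130/335 = 0.3881; p̂₂ = 269/386 = 0.6969.
The two standard errors are √(0.3881×0.6119/335) = 0.02663 and √(0.6969×0.3031/386) = 0.02339.
Because the samples are independent, SE_diff = √(0.02663² + 0.02339²) = 0.03544.
Using z* = 1.645 for 90%, ME = 1.645 × 0.03544 = 0.05830.
p̂₁ − p̂₂ = -0.3088; interval -0.3088 ± 0.05830 gives (-0.36710, -0.25050).
The interval (-0.36710, -0.25050) does not contain 0, so the difference is significant.

significant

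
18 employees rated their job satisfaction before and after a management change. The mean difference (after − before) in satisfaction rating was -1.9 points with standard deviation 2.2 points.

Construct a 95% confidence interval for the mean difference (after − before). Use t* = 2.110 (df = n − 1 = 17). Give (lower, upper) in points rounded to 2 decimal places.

Paired design: SE = s_d/√n = 2.2/√18 = 0.5185.
t* = 2.110; margin of error = 2.110 × 0.5185 = 1.0940.
-1.9 ± 1.0940 → (-2.99, -0.81).

(-2.99, -0.81)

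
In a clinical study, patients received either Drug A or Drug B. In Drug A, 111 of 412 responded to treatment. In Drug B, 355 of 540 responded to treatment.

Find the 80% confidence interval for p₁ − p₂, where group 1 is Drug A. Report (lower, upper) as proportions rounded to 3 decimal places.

(-0.426, -0.350)

p̂₁ = 111/412 = 0.2694 and p̂₂ = 355/540 = 0.6574.
SE₁ = √(p̂₁(1−p̂₁)/n₁) = √(0.2694·0.7306/412) = 0.02186; SE₂ = √(0.6574·0.3426/540) = 0.02042.
Independent samples: SE of the difference = √(SE₁² + SE₂²) = √(0.0004778596 + 0.0004169764) = 0.02991.
z* for 80% confidence is 1.282, so the margin of error is 1.282 × 0.02991 = 0.03834.
Point estimate p̂₁ − p̂₂ = 0.2694 − 0.6574 = -0.3880.
-0.3880 ± 0.03834 → (-0.426, -0.350).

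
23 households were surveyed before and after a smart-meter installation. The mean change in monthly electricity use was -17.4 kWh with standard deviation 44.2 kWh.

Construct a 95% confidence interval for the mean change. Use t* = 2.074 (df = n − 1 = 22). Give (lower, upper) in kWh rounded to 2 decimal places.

(-36.51, 1.71)

This is a matched-pairs design, so SE = s_d/√n = 44.2/√23 = 9.2163.
Margin = 2.074 × 9.2163 = 19.1146; the interval is -17.4 ± 19.1146 = (-36.51, 1.71).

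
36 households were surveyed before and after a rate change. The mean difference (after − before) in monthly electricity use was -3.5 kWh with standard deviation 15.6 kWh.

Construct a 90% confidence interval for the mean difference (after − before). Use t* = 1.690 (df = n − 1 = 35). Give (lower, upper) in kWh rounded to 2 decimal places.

Paired design: SE = s_d/√n = 15.6/√36 = 2.6000.
t* = 1.690; margin of error = 1.690 × 2.6000 = 4.3940.
-3.5 ± 4.3940 → (-7.89, 0.89).

(-7.89, 0.89)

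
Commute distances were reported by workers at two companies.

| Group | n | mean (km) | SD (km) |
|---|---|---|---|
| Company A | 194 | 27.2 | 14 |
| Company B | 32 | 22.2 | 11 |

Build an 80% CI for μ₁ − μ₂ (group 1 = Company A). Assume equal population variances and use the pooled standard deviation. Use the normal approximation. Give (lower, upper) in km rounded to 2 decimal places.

(1.67, 8.33)

s_p = √[((n₁−1)s₁² + (n₂−1)s₂²)/(n₁+n₂−2)] = √[(193·14² + 31·11²)/224] = 13.6243.
SE = 13.6243·√(1/194 + 1/32) = 2.5995.
With z* = 1.282, margin = 1.282 × 2.5995 = 3.3326.
x̄₁ − x̄₂ = 27.2 − 22.2 = 5.0000; interval 5.0000 ± 3.3326 = (1.67, 8.33).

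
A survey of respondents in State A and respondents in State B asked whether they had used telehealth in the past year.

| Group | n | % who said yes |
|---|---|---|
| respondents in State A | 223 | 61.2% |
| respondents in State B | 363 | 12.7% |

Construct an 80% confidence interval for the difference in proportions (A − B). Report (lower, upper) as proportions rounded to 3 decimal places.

SE₁ = √(p̂₁(1−p̂₁)/n₁) = √(0.6120·0.3880/223) = 0.03263; SE₂ = √(0.1270·0.8730/363) = 0.01748.
Independent samples: SE of the difference = √(SE₁² + SE₂²) = √(0.0010647169 + 0.0003055504) = 0.03702.
z* for 80% confidence is 1.282, so the margin of error is 1.282 × 0.03702 = 0.04746.
Point estimate p̂₁ − p̂₂ = 0.6120 − 0.1270 = 0.4850.
0.4850 ± 0.04746 → (0.438, 0.532).

(0.438, 0.532)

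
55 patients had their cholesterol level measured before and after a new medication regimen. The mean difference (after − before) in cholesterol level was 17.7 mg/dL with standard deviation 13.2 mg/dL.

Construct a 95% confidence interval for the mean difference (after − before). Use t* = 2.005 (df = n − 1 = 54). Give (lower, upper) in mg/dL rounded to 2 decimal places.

Paired design: SE = s_d/√n = 13.2/√55 = 1.7799.
t* = 2.005; margin of error = 2.005 × 1.7799 = 3.5687.
17.7 ± 3.5687 → (14.13, 21.27).

(14.13, 21.27)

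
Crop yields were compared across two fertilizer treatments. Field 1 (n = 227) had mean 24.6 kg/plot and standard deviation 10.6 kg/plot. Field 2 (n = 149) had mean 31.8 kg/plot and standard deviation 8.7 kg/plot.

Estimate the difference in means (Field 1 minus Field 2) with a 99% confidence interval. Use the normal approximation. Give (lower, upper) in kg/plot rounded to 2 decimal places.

Per-group SEs: s₁/√n₁ = 10.6/√227 = 0.7035, s₂/√n₂ = 8.7/√149 = 0.7127.
Unpooled SE of the difference: √(0.49491225 + 0.50794129) = 1.0014.
Margin of error = z* · SE = 2.576 × 1.0014 = 2.5796.
x̄₁ − x̄₂ = 24.6 − 31.8 = -7.2000.
CI: -7.2000 ± 2.5796 = (-9.78, -4.62).

(-9.78, -4.62)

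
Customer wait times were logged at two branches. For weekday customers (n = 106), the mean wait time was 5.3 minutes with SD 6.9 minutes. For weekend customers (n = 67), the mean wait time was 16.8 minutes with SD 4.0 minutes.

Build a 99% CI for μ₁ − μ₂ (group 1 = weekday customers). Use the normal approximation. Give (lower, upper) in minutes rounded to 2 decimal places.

Per-group SEs: s₁/√n₁ = 6.9/√106 = 0.6702, s₂/√n₂ = 4.0/√67 = 0.4887.
Unpooled SE of the difference: √(0.44916804 + 0.23882769) = 0.8295.
Margin of error = z* · SE = 2.576 × 0.8295 = 2.1368.
x̄₁ − x̄₂ = 5.3 − 16.8 = -11.5000.
CI: -11.5000 ± 2.1368 = (-13.64, -9.36).

(-13.64, -9.36)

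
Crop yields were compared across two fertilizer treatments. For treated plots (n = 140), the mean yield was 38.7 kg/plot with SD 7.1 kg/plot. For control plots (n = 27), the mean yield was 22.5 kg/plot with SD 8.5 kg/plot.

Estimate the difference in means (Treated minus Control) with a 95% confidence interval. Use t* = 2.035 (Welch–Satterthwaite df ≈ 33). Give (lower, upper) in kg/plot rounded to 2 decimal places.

SE₁ = s₁/√n₁ = 7.1/√140 = 0.6001; SE₂ = 8.5/√27 = 1.6358.
Independent samples, unequal variances: SE_diff = √(SE₁² + SE₂²) = √(0.36012001 + 2.67584164) = 1.7424.
t* = 2.035, so margin of error = 2.035 × 1.7424 = 3.5458.
Difference in means = 38.7 − 22.5 = 16.2000.
16.2000 ± 3.5458 → (12.65, 19.75).

(12.65, 19.75)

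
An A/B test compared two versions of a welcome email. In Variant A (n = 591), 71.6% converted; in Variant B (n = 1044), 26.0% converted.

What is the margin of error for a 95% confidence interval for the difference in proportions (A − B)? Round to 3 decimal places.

0.045

The two standard errors are √(0.7160×0.2840/591) = 0.01855 and √(0.2600×0.7400/1044) = 0.01358.
Because the samples are independent, SE_diff = √(0.01855² + 0.01358²) = 0.02299.
Using z* = 1.960 for 95%, ME = 1.960 × 0.02299 = 0.04506.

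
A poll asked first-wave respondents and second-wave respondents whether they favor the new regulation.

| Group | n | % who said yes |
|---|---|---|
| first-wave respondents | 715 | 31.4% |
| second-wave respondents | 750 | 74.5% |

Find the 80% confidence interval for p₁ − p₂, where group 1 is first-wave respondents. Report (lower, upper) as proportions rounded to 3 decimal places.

The two standard errors are √(0.3140×0.6860/715) = 0.01736 and √(0.7450×0.2550/750) = 0.01592.
Because the samples are independent, SE_diff = √(0.01736² + 0.01592²) = 0.02355.
Using z* = 1.282 for 80%, ME = 1.282 × 0.02355 = 0.03019.
p̂₁ − p̂₂ = -0.4310; interval -0.4310 ± 0.03019 gives (-0.461, -0.401).

(-0.461, -0.401)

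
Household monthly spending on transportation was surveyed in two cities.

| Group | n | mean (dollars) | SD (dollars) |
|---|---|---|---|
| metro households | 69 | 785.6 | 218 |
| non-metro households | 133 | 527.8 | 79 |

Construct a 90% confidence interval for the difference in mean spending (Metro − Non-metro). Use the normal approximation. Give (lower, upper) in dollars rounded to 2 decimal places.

SE₁ = s₁/√n₁ = 218/√69 = 26.2441; SE₂ = 79/√133 = 6.8502.
Independent samples, unequal variances: SE_diff = √(SE₁² + SE₂²) = √(688.75278481 + 46.92524004) = 27.1234.
z* = 1.645, so margin of error = 1.645 × 27.1234 = 44.6180.
Difference in means = 785.6 − 527.8 = 257.8000.
257.8000 ± 44.6180 → (213.18, 302.42).

(213.18, 302.42)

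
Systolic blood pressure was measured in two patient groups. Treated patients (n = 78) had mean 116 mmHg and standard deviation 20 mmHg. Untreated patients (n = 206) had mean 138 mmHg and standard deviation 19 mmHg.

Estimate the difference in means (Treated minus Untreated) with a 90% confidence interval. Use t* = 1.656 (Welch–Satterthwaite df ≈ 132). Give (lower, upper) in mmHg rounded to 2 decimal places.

(-26.34, -17.66)

Per-group SEs: s₁/√n₁ = 20/√78 = 2.2646, s₂/√n₂ = 19/√206 = 1.3238.
Unpooled SE of the difference: √(5.12841316 + 1.75244644) = 2.6231.
Margin of error = t* · SE = 1.656 × 2.6231 = 4.3439.
x̄₁ − x̄₂ = 116 − 138 = -22.0000.
CI: -22.0000 ± 4.3439 = (-26.34, -17.66).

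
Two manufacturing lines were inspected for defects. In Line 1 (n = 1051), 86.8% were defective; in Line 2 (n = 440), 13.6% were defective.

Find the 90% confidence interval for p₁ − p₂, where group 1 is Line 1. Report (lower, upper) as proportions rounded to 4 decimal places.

SE₁ = √(p̂₁(1−p̂₁)/n₁) = √(0.8680·0.1320/1051) = 0.01044; SE₂ = √(0.1360·0.8640/440) = 0.01634.
Independent samples: SE of the difference = √(SE₁² + SE₂²) = √(0.0001089936 + 0.0002669956) = 0.01939.
z* for 90% confidence is 1.645, so the margin of error is 1.645 × 0.01939 = 0.03190.
Point estimate p̂₁ − p̂₂ = 0.8680 − 0.1360 = 0.7320.
0.7320 ± 0.03190 → (0.7001, 0.7639).

(0.7001, 0.7639)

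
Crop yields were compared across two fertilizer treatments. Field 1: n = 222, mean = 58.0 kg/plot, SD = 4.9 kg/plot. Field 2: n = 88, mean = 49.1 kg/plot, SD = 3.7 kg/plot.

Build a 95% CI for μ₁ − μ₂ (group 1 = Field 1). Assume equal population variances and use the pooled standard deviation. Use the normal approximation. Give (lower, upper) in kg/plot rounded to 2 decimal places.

(7.77, 10.03)

Pooled variance s_p² = [221·4.9² + 87·3.7²] / (222+88−2) = 21.0949, so s_p = 4.5929.
SE_diff = s_p·√(1/n₁ + 1/n₂) = 4.5929·√(1/222 + 1/88) = 0.5786.
z* = 1.960; margin = 1.960 × 0.5786 = 1.1341.
Difference = 58.0 − 49.1 = 8.9000.
8.9000 ± 1.1341 → (7.77, 10.03).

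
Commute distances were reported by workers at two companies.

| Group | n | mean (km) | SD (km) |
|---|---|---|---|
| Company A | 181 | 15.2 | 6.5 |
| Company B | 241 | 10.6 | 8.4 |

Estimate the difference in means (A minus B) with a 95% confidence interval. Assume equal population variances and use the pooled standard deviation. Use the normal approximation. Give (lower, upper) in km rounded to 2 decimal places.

(3.13, 6.07)

s_p = √[((n₁−1)s₁² + (n₂−1)s₂²)/(n₁+n₂−2)] = √[(180·6.5² + 240·8.4²)/420] = 7.6438.
SE = 7.6438·√(1/181 + 1/241) = 0.7518.
With z* = 1.960, margin = 1.960 × 0.7518 = 1.4735.
x̄₁ − x̄₂ = 15.2 − 10.6 = 4.6000; interval 4.6000 ± 1.4735 = (3.13, 6.07).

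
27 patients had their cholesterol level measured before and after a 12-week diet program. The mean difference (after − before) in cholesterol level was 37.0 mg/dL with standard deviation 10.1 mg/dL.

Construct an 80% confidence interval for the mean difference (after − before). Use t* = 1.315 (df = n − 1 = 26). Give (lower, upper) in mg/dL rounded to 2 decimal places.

Paired design: SE = s_d/√n = 10.1/√27 = 1.9437.
t* = 1.315; margin of error = 1.315 × 1.9437 = 2.5560.
37.0 ± 2.5560 → (34.44, 39.56).

(34.44, 39.56)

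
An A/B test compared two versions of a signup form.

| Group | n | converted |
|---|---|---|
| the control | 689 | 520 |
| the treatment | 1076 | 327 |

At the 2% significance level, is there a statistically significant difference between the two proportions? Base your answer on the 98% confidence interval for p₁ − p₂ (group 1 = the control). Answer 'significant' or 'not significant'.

Sample proportions: 520/689 = 0.7547, 327/1076 = 0.3039.
Each SE is √(p̂(1−p̂)/n): √(0.7547·0.2453/689) = 0.01639 and √(0.3039·0.6961/1076) = 0.01402.
SE(p̂₁ − p̂₂) = √(SE₁² + SE₂²) = √(0.0002686321 + 0.0001965604) = 0.02157, since the two samples are independent.
At 98% confidence z* = 2.326; margin = 2.326 × 0.02157 = 0.05017.
The difference is 0.7547 − 0.3039 = 0.4508, so the interval is 0.4508 ± 0.05017 = (0.40063, 0.50097).
The interval (0.40063, 0.50097) does not contain 0, so the difference is significant.

significant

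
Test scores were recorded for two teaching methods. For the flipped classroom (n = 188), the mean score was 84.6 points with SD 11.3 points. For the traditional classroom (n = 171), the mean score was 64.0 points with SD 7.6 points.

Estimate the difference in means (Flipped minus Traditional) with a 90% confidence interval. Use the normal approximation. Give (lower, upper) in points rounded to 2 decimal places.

Per-group SEs: s₁/√n₁ = 11.3/√188 = 0.8241, s₂/√n₂ = 7.6/√171 = 0.5812.
Unpooled SE of the difference: √(0.67914081 + 0.33779344) = 1.0084.
Margin of error = z* · SE = 1.645 × 1.0084 = 1.6588.
x̄₁ − x̄₂ = 84.6 − 64.0 = 20.6000.
CI: 20.6000 ± 1.6588 = (18.94, 22.26).

(18.94, 22.26)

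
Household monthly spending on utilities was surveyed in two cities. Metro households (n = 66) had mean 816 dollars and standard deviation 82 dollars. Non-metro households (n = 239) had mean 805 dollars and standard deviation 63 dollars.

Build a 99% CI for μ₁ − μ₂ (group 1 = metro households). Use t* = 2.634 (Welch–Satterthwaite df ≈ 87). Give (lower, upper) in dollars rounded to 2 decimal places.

(-17.67, 39.67)

Per-group SEs: s₁/√n₁ = 82/√66 = 10.0935, s₂/√n₂ = 63/√239 = 4.0751.
Unpooled SE of the difference: √(101.87874225 + 16.60644001) = 10.8851.
Margin of error = t* · SE = 2.634 × 10.8851 = 28.6714.
x̄₁ − x̄₂ = 816 − 805 = 11.0000.
CI: 11.0000 ± 28.6714 = (-17.67, 39.67).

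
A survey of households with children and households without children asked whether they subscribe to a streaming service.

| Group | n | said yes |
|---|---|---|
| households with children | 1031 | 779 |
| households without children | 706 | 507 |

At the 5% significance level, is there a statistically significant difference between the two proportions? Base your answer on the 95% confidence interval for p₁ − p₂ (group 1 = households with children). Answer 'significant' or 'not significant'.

not significant

First, p̂₁ = 779/1031 = 0.7556; p̂₂ = 507/706 = 0.7181.
The two standard errors are √(0.7556×0.2444/1031) = 0.01338 and √(0.7181×0.2819/706) = 0.01693.
Because the samples are independent, SE_diff = √(0.01338² + 0.01693²) = 0.02158.
Using z* = 1.960 for 95%, ME = 1.960 × 0.02158 = 0.04230.
p̂₁ − p̂₂ = 0.0375; interval 0.0375 ± 0.04230 gives (-0.00480, 0.07980).
The interval (-0.00480, 0.07980) contains 0, so the difference is not significant.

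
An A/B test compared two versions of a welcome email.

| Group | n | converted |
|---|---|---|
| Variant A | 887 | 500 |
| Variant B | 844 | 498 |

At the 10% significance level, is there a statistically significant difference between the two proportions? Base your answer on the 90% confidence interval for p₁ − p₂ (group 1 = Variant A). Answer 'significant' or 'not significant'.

p̂₁ = 500/887 = 0.5637 and p̂₂ = 498/844 = 0.5900.
SE₁ = √(p̂₁(1−p̂₁)/n₁) = √(0.5637·0.4363/887) = 0.01665; SE₂ = √(0.5900·0.4100/844) = 0.01693.
Independent samples: SE of the difference = √(SE₁² + SE₂²) = √(0.0002772225 + 0.0002866249) = 0.02375.
z* for 90% confidence is 1.645, so the margin of error is 1.645 × 0.02375 = 0.03907.
Point estimate p̂₁ − p̂₂ = 0.5637 − 0.5900 = -0.0263.
-0.0263 ± 0.03907 → (-0.06537, 0.01277).
The interval (-0.06537, 0.01277) contains 0, so the difference is not significant.

not significant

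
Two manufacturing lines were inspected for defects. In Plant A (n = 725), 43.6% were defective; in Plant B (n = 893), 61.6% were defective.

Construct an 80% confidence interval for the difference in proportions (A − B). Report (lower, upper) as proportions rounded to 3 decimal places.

Each SE is √(p̂(1−p̂)/n): √(0.4360·0.5640/725) = 0.01842 and √(0.6160·0.3840/893) = 0.01628.
SE(p̂₁ − p̂₂) = √(SE₁² + SE₂²) = √(0.0003392964 + 0.0002650384) = 0.02458, since the two samples are independent.
At 80% confidence z* = 1.282; margin = 1.282 × 0.02458 = 0.03151.
The difference is 0.4360 − 0.6160 = -0.1800, so the interval is -0.1800 ± 0.03151 = (-0.212, -0.148).

(-0.212, -0.148)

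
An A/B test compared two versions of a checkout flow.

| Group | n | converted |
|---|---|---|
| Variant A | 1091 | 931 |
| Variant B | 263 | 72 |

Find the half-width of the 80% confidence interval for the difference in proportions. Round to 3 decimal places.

0.038

First, p̂₁ = 931/1091 = 0.8533; p̂₂ = 72/263 = 0.2738.
The two standard errors are √(0.8533×0.1467/1091) = 0.01071 and √(0.2738×0.7262/263) = 0.02750.
Because the samples are independent, SE_diff = √(0.01071² + 0.02750²) = 0.02951.
Using z* = 1.282 for 80%, ME = 1.282 × 0.02951 = 0.03783.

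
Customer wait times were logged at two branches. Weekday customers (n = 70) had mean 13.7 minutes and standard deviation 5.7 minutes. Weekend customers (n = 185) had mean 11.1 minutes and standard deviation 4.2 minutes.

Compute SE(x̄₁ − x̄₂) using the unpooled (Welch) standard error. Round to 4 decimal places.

SE₁ = s₁/√n₁ = 5.7/√70 = 0.6813; SE₂ = 4.2/√185 = 0.3088.
Independent samples, unequal variances: SE_diff = √(SE₁² + SE₂²) = √(0.46416969 + 0.09535744) = 0.7480.

0.7480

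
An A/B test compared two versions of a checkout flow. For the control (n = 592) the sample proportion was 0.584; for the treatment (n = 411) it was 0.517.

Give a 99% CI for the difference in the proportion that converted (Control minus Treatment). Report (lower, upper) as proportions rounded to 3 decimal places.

Each SE is √(p̂(1−p̂)/n): √(0.5840·0.4160/592) = 0.02026 and √(0.5170·0.4830/411) = 0.02465.
SE(p̂₁ − p̂₂) = √(SE₁² + SE₂²) = √(0.0004104676 + 0.0006076225) = 0.03191, since the two samples are independent.
At 99% confidence z* = 2.576; margin = 2.576 × 0.03191 = 0.08220.
The difference is 0.5840 − 0.5170 = 0.0670, so the interval is 0.0670 ± 0.08220 = (-0.015, 0.149).

(-0.015, 0.149)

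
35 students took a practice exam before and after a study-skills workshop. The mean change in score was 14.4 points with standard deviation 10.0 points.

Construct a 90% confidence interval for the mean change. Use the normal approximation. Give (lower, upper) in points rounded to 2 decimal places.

This is a matched-pairs design, so SE = s_d/√n = 10.0/√35 = 1.6903.
Margin = 1.645 × 1.6903 = 2.7805; the interval is 14.4 ± 2.7805 = (11.62, 17.18).

(11.62, 17.18)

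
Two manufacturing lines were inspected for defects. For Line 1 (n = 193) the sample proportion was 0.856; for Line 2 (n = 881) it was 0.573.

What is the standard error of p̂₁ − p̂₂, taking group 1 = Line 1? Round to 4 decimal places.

0.0303

SE₁ = √(p̂₁(1−p̂₁)/n₁) = √(0.8560·0.1440/193) = 0.02527; SE₂ = √(0.5730·0.4270/881) = 0.01666.
Independent samples: SE of the difference = √(SE₁² + SE₂²) = √(0.0006385729 + 0.0002775556) = 0.03027.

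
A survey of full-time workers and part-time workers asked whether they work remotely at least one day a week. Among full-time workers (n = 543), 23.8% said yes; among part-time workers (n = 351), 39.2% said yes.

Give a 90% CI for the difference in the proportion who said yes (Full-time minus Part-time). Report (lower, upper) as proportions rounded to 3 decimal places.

(-0.206, -0.102)

SE₁ = √(p̂₁(1−p̂₁)/n₁) = √(0.2380·0.7620/543) = 0.01828; SE₂ = √(0.3920·0.6080/351) = 0.02606.
Independent samples: SE of the difference = √(SE₁² + SE₂²) = √(0.0003341584 + 0.0006791236) = 0.03183.
z* for 90% confidence is 1.645, so the margin of error is 1.645 × 0.03183 = 0.05236.
Point estimate p̂₁ − p̂₂ = 0.2380 − 0.3920 = -0.1540.
-0.1540 ± 0.05236 → (-0.206, -0.102).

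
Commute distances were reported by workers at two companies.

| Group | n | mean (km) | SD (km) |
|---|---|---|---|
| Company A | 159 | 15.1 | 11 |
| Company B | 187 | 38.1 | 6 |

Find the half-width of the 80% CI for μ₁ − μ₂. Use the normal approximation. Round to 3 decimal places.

1.252

Standard errors of each mean: 11/√159 = 0.8724 and 6/√187 = 0.4388.
SE(x̄₁ − x̄₂) = √(0.8724² + 0.4388²) = 0.9765 for independent samples with unequal variances.
With z* = 1.282, the margin is 1.282 × 0.9765 = 1.2519.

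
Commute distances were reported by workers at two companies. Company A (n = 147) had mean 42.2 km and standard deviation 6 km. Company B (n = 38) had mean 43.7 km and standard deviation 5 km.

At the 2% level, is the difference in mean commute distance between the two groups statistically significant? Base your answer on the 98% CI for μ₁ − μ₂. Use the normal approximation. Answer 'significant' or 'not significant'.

not significant

Standard errors of each mean: 6/√147 = 0.4949 and 5/√38 = 0.8111.
SE(x̄₁ − x̄₂) = √(0.4949² + 0.8111²) = 0.9502 for independent samples with unequal variances.
With z* = 2.326, the margin is 2.326 × 0.9502 = 2.2102.
x̄₁ − x̄₂ = 42.2 − 43.7 = -1.5000; the interval is -1.5000 ± 2.2102 = (-3.7102, 0.7102).
The interval (-3.7102, 0.7102) contains 0, so the difference is not significant.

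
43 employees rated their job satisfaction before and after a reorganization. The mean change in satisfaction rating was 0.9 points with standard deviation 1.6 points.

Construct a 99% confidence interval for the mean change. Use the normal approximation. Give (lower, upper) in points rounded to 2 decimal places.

This is a matched-pairs design, so SE = s_d/√n = 1.6/√43 = 0.2440.
Margin = 2.576 × 0.2440 = 0.6285; the interval is 0.9 ± 0.6285 = (0.27, 1.53).

(0.27, 1.53)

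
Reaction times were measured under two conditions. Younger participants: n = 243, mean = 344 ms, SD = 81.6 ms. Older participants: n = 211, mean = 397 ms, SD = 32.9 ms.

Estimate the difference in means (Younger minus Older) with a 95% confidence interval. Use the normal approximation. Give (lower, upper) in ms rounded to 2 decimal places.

(-64.18, -41.82)

Standard errors of each mean: 81.6/√243 = 5.2346 and 32.9/√211 = 2.2649.
SE(x̄₁ − x̄₂) = √(5.2346² + 2.2649²) = 5.7036 for independent samples with unequal variances.
With z* = 1.960, the margin is 1.960 × 5.7036 = 11.1791.
x̄₁ − x̄₂ = 344 − 397 = -53.0000; the interval is -53.0000 ± 11.1791 = (-64.18, -41.82).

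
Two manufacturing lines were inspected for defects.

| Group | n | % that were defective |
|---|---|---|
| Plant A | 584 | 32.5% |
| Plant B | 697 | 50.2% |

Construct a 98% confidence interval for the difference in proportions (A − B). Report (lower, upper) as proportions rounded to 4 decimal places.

(-0.2400, -0.1140)

Each SE is √(p̂(1−p̂)/n): √(0.3250·0.6750/584) = 0.01938 and √(0.5020·0.4980/697) = 0.01894.
SE(p̂₁ − p̂₂) = √(SE₁² + SE₂²) = √(0.0003755844 + 0.0003587236) = 0.02710, since the two samples are independent.
At 98% confidence z* = 2.326; margin = 2.326 × 0.02710 = 0.06303.
The difference is 0.3250 − 0.5020 = -0.1770, so the interval is -0.1770 ± 0.06303 = (-0.2400, -0.1140).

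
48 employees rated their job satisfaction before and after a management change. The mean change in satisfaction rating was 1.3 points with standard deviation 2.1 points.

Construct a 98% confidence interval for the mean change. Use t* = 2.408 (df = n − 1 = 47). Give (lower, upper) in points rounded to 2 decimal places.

(0.57, 2.03)

This is a matched-pairs design, so SE = s_d/√n = 2.1/√48 = 0.3031.
Margin = 2.408 × 0.3031 = 0.7299; the interval is 1.3 ± 0.7299 = (0.57, 2.03).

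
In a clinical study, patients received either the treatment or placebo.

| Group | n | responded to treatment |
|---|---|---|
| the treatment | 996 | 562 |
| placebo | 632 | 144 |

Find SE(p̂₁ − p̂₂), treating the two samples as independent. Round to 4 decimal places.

0.0229

p̂₁ = 562/996 = 0.5643 and p̂₂ = 144/632 = 0.2278.
SE₁ = √(p̂₁(1−p̂₁)/n₁) = √(0.5643·0.4357/996) = 0.01571; SE₂ = √(0.2278·0.7722/632) = 0.01668.
Independent samples: SE of the difference = √(SE₁² + SE₂²) = √(0.0002468041 + 0.0002782224) = 0.02291.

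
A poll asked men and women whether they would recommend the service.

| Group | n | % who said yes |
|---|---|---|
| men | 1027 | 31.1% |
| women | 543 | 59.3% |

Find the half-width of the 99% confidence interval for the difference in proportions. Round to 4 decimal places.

0.0658

Each SE is √(p̂(1−p̂)/n): √(0.3110·0.6890/1027) = 0.01444 and √(0.5930·0.4070/543) = 0.02108.
SE(p̂₁ − p̂₂) = √(SE₁² + SE₂²) = √(0.0002085136 + 0.0004443664) = 0.02555, since the two samples are independent.
At 99% confidence z* = 2.576; margin = 2.576 × 0.02555 = 0.06582.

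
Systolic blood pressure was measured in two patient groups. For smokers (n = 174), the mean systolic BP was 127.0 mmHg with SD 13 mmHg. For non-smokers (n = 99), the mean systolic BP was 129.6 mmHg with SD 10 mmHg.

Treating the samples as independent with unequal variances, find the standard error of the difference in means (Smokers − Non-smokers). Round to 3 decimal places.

SE₁ = s₁/√n₁ = 13/√174 = 0.9855; SE₂ = 10/√99 = 1.0050.
Independent samples, unequal variances: SE_diff = √(SE₁² + SE₂²) = √(0.97121025 + 1.010025) = 1.4076.

1.408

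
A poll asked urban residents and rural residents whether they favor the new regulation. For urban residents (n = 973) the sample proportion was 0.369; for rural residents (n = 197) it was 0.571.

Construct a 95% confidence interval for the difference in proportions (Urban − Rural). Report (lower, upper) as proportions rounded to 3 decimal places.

(-0.277, -0.127)

SE₁ = √(p̂₁(1−p̂₁)/n₁) = √(0.3690·0.6310/973) = 0.01547; SE₂ = √(0.5710·0.4290/197) = 0.03526.
Independent samples: SE of the difference = √(SE₁² + SE₂²) = √(0.0002393209 + 0.0012432676) = 0.03850.
z* for 95% confidence is 1.960, so the margin of error is 1.960 × 0.03850 = 0.07546.
Point estimate p̂₁ − p̂₂ = 0.3690 − 0.5710 = -0.2020.
-0.2020 ± 0.07546 → (-0.277, -0.127).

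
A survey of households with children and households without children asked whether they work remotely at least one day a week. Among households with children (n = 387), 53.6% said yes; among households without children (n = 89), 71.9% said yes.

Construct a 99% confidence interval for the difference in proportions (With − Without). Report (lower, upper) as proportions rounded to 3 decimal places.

(-0.322, -0.044)

The two standard errors are √(0.5360×0.4640/387) = 0.02535 and √(0.7190×0.2810/89) = 0.04765.
Because the samples are independent, SE_diff = √(0.02535² + 0.04765²) = 0.05397.
Using z* = 2.576 for 99%, ME = 2.576 × 0.05397 = 0.13903.
p̂₁ − p̂₂ = -0.1830; interval -0.1830 ± 0.13903 gives (-0.322, -0.044).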